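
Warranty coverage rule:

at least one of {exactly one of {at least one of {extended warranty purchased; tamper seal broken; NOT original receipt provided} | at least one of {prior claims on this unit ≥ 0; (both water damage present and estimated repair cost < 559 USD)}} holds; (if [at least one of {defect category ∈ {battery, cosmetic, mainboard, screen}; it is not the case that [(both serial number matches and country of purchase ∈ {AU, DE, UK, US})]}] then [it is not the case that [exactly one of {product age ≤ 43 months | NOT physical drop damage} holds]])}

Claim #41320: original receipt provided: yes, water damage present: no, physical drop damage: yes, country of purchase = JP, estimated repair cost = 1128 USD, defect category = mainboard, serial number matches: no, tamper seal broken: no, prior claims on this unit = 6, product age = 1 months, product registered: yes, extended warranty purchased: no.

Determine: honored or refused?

Atomic conditions:
  extended warranty purchased: no → false
  tamper seal broken: no → false
  NOT original receipt provided: yes → false
  prior claims on this unit ≥ 0: 6 ≥ 0 is true
  water damage present: no → false
  estimated repair cost < 559 USD: 1128 < 559 is false
  defect category ∈ {battery, cosmetic, mainboard, screen}: mainboard is in the set → true
  serial number matches: no → false
  country of purchase ∈ {AU, DE, UK, US}: JP is not in the set → false
  product age ≤ 43 months: 1 ≤ 43 is true
  NOT physical drop damage: yes → false
Combine:
[1.1] false OR false OR false = false
[1.2.2] false AND false = false
[1.2] true OR false = true
[1] exactly-one(false, true) = true
[2.1.2.1] false AND false = false
[2.1.2] NOT false = true
[2.1] true OR true = true
[2.2.1] exactly-one(true, false) = true
[2.2] NOT true = false
[2] true → false = false
[root] true OR false = true
Overall: true → honored

Honored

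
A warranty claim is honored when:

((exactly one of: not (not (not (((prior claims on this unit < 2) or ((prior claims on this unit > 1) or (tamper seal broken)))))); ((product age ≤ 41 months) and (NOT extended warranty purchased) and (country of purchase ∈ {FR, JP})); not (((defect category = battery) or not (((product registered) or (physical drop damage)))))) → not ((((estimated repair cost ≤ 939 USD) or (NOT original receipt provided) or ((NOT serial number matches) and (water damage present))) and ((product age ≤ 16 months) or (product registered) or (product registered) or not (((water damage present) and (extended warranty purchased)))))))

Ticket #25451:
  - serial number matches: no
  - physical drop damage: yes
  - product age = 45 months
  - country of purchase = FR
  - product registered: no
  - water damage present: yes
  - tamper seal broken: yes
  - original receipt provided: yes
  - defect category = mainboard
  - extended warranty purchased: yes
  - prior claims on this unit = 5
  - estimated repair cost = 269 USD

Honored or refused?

Honored

Atomic conditions:
  prior claims on this unit < 2: 5 < 2 is false
  prior claims on this unit > 1: 5 > 1 is true
  tamper seal broken: yes → true
  product age ≤ 41 months: 45 ≤ 41 is false
  NOT extended warranty purchased: yes → false
  country of purchase ∈ {FR, JP}: FR is in the set → true
  defect category = battery: mainboard == battery is false
  product registered: no → false
  physical drop damage: yes → true
  estimated repair cost ≤ 939 USD: 269 ≤ 939 is true
  NOT original receipt provided: yes → false
  NOT serial number matches: no → true
  water damage present: yes → true
  product age ≤ 16 months: 45 ≤ 16 is false
  extended warranty purchased: yes → true
Combine:
[1.1.1.1.1.2] true OR true = true
[1.1.1.1.1] false OR true = true
[1.1.1.1] NOT true = false
[1.1.1] NOT false = true
[1.1] NOT true = false
[1.2] false AND false AND true = false
[1.3.1.2.1] false OR true = true
[1.3.1.2] NOT true = false
[1.3.1] false OR false = false
[1.3] NOT false = true
[1] exactly-one(false, false, true) = true
[2.1.1.3] true AND true = true
[2.1.1] true OR false OR true = true
[2.1.2.4.1] true AND true = true
[2.1.2.4] NOT true = false
[2.1.2] false OR false OR false OR false = false
[2.1] true AND false = false
[2] NOT false = true
[root] true → true = true
Overall: true → honored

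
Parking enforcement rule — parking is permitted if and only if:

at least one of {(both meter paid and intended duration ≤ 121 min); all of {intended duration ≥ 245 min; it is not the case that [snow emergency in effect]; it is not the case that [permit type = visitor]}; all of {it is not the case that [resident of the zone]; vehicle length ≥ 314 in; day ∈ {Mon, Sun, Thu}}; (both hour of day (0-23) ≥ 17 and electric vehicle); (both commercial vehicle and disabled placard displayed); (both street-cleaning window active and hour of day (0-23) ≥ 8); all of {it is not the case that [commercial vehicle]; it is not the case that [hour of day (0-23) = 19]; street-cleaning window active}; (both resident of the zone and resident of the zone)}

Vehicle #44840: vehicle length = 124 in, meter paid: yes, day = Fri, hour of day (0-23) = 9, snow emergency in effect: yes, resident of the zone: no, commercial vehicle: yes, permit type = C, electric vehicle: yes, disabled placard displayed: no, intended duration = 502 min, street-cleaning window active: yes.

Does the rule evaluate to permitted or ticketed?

Atomic conditions:
  meter paid: yes → true
  intended duration ≤ 121 min: 502 ≤ 121 is false
  intended duration ≥ 245 min: 502 ≥ 245 is true
  snow emergency in effect: yes → true
  permit type = visitor: C == visitor is false
  resident of the zone: no → false
  vehicle length ≥ 314 in: 124 ≥ 314 is false
  day ∈ {Mon, Sun, Thu}: Fri is not in the set → false
  hour of day (0-23) ≥ 17: 9 ≥ 17 is false
  electric vehicle: yes → true
  commercial vehicle: yes → true
  disabled placard displayed: no → false
  street-cleaning window active: yes → true
  hour of day (0-23) ≥ 8: 9 ≥ 8 is true
  hour of day (0-23) = 19: 9 == 19 is false
Combine:
[1] true AND false = false
[2.2] NOT true = false
[2.3] NOT false = true
[2] true AND false AND true = false
[3.1] NOT false = true
[3] true AND false AND false = false
[4] false AND true = false
[5] true AND false = false
[6] true AND true = true
[7.1] NOT true = false
[7.2] NOT false = true
[7] false AND true AND true = false
[8] false AND false = false
[root] false OR false OR false OR false OR false OR true OR false OR false = true
Overall: true → permitted

Permitted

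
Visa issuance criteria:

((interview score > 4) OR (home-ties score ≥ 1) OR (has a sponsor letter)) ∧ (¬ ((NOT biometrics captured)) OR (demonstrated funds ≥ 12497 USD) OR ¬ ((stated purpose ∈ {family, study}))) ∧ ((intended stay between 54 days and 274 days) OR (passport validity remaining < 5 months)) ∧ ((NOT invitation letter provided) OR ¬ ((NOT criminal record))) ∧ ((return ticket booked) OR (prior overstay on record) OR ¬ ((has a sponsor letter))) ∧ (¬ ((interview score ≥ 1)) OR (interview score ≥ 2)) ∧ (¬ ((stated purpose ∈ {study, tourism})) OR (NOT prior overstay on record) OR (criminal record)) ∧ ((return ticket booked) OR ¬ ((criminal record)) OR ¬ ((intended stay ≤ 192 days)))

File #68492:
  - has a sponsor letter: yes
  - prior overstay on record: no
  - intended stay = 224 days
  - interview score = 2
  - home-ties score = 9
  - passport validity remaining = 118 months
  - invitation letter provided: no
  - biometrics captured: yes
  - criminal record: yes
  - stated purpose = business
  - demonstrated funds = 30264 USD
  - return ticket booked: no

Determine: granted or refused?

Atomic conditions:
  interview score > 4: 2 > 4 is false
  home-ties score ≥ 1: 9 ≥ 1 is true
  has a sponsor letter: yes → true
  NOT biometrics captured: yes → false
  demonstrated funds ≥ 12497 USD: 30264 ≥ 12497 is true
  stated purpose ∈ {family, study}: business is not in the set → false
  intended stay between 54 days and 274 days: 224 in [54, 274] is true
  passport validity remaining < 5 months: 118 < 5 is false
  NOT invitation letter provided: no → true
  NOT criminal record: yes → false
  return ticket booked: no → false
  prior overstay on record: no → false
  interview score ≥ 1: 2 ≥ 1 is true
  interview score ≥ 2: 2 ≥ 2 is true
  stated purpose ∈ {study, tourism}: business is not in the set → false
  NOT prior overstay on record: no → true
  criminal record: yes → true
  intended stay ≤ 192 days: 224 ≤ 192 is false
Combine:
[1] false OR true OR true = true
[2.1] NOT false = true
[2.3] NOT false = true
[2] true OR true OR true = true
[3] true OR false = true
[4.2] NOT false = true
[4] true OR true = true
[5.3] NOT true = false
[5] false OR false OR false = false
[6.1] NOT true = false
[6] false OR true = true
[7.1] NOT false = true
[7] true OR true OR true = true
[8.2] NOT true = false
[8.3] NOT false = true
[8] false OR false OR true = true
[root] true AND true AND true AND true AND false AND true AND true AND true = false
Overall: false → refused

Refused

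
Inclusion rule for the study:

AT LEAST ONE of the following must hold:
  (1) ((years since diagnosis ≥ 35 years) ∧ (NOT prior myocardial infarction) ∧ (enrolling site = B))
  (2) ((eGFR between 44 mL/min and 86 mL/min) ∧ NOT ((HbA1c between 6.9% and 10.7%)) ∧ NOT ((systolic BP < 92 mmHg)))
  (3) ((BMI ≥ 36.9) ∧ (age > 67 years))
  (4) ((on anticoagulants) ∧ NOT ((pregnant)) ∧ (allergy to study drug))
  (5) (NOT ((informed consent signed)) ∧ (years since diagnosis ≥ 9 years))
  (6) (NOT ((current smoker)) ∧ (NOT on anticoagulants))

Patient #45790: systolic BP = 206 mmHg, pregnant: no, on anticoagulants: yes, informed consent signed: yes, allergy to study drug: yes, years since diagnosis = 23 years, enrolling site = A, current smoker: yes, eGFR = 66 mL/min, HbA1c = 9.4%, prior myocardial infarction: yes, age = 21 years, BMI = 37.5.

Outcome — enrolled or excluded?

Atomic conditions:
  years since diagnosis ≥ 35 years: 23 ≥ 35 is false
  NOT prior myocardial infarction: yes → false
  enrolling site = B: A == B is false
  eGFR between 44 mL/min and 86 mL/min: 66 in [44, 86] is true
  HbA1c between 6.9% and 10.7%: 9.4 in [6.9, 10.7] is true
  systolic BP < 92 mmHg: 206 < 92 is false
  BMI ≥ 36.9: 37.5 ≥ 36.9 is true
  age > 67 years: 21 > 67 is false
  on anticoagulants: yes → true
  pregnant: no → false
  allergy to study drug: yes → true
  informed consent signed: yes → true
  years since diagnosis ≥ 9 years: 23 ≥ 9 is true
  current smoker: yes → true
  NOT on anticoagulants: yes → false
Combine:
[1] false AND false AND false = false
[2.2] NOT true = false
[2.3] NOT false = true
[2] true AND false AND true = false
[3] true AND false = false
[4.2] NOT false = true
[4] true AND true AND true = true
[5.1] NOT true = false
[5] false AND true = false
[6.1] NOT true = false
[6] false AND false = false
[root] false OR false OR false OR true OR false OR false = true
Overall: true → enrolled

Enrolled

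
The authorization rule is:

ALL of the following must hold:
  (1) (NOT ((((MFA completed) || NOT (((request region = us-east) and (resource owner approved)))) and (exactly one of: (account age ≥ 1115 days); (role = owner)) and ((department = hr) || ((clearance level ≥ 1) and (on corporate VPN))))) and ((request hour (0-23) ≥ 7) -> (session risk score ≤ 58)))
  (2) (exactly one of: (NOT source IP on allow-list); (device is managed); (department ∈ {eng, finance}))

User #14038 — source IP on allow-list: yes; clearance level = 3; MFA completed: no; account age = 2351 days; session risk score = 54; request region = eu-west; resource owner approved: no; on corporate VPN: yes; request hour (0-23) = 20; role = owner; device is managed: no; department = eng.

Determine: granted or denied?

Granted

Atomic conditions:
  MFA completed: no → false
  request region = us-east: eu-west == us-east is false
  resource owner approved: no → false
  account age ≥ 1115 days: 2351 ≥ 1115 is true
  role = owner: owner == owner is true
  department = hr: eng == hr is false
  clearance level ≥ 1: 3 ≥ 1 is true
  on corporate VPN: yes → true
  request hour (0-23) ≥ 7: 20 ≥ 7 is true
  session risk score ≤ 58: 54 ≤ 58 is true
  NOT source IP on allow-list: yes → false
  device is managed: no → false
  department ∈ {eng, finance}: eng is in the set → true
Combine:
[1.1.1.1.2.1] false AND false = false
[1.1.1.1.2] NOT false = true
[1.1.1.1] false OR true = true
[1.1.1.2] exactly-one(true, true) = false
[1.1.1.3.2] true AND true = true
[1.1.1.3] false OR true = true
[1.1.1] true AND false AND true = false
[1.1] NOT false = true
[1.2] true → true = true
[1] true AND true = true
[2] exactly-one(false, false, true) = true
[root] true AND true = true
Overall: true → granted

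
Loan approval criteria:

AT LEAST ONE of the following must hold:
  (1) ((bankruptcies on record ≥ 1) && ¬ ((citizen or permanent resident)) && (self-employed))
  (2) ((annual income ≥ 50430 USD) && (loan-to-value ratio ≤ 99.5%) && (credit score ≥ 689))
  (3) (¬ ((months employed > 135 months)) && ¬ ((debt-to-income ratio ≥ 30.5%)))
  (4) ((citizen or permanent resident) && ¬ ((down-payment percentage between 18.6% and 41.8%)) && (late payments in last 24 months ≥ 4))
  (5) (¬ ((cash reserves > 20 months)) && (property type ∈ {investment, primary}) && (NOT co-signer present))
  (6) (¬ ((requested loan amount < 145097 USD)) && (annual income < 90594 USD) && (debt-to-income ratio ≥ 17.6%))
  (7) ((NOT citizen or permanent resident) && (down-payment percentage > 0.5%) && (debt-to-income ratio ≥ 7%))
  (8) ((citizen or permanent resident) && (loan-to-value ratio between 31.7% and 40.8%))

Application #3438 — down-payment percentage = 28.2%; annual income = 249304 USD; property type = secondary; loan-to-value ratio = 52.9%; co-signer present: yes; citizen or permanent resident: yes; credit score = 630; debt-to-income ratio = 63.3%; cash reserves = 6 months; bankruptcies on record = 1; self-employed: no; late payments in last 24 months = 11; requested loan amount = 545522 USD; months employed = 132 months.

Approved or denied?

Denied

Atomic conditions:
  bankruptcies on record ≥ 1: 1 ≥ 1 is true
  citizen or permanent resident: yes → true
  self-employed: no → false
  annual income ≥ 50430 USD: 249304 ≥ 50430 is true
  loan-to-value ratio ≤ 99.5%: 52.9 ≤ 99.5 is true
  credit score ≥ 689: 630 ≥ 689 is false
  months employed > 135 months: 132 > 135 is false
  debt-to-income ratio ≥ 30.5%: 63.3 ≥ 30.5 is true
  down-payment percentage between 18.6% and 41.8%: 28.2 in [18.6, 41.8] is true
  late payments in last 24 months ≥ 4: 11 ≥ 4 is true
  cash reserves > 20 months: 6 > 20 is false
  property type ∈ {investment, primary}: secondary is not in the set → false
  NOT co-signer present: yes → false
  requested loan amount < 145097 USD: 545522 < 145097 is false
  annual income < 90594 USD: 249304 < 90594 is false
  debt-to-income ratio ≥ 17.6%: 63.3 ≥ 17.6 is true
  NOT citizen or permanent resident: yes → false
  down-payment percentage > 0.5%: 28.2 > 0.5 is true
  debt-to-income ratio ≥ 7%: 63.3 ≥ 7 is true
  loan-to-value ratio between 31.7% and 40.8%: 52.9 in [31.7, 40.8] is false
Combine:
[1.2] NOT true = false
[1] true AND false AND false = false
[2] true AND true AND false = false
[3.1] NOT false = true
[3.2] NOT true = false
[3] true AND false = false
[4.2] NOT true = false
[4] true AND false AND true = false
[5.1] NOT false = true
[5] true AND false AND false = false
[6.1] NOT false = true
[6] true AND false AND true = false
[7] false AND true AND true = false
[8] true AND false = false
[root] false OR false OR false OR false OR false OR false OR false OR false = false
Overall: false → denied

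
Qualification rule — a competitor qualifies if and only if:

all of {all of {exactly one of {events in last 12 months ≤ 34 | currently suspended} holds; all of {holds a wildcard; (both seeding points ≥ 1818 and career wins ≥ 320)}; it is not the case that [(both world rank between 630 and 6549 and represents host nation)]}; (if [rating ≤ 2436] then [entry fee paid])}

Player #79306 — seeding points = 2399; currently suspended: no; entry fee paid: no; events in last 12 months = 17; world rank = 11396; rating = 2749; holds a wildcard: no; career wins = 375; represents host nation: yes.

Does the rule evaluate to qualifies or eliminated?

Atomic conditions:
  events in last 12 months ≤ 34: 17 ≤ 34 is true
  currently suspended: no → false
  holds a wildcard: no → false
  seeding points ≥ 1818: 2399 ≥ 1818 is true
  career wins ≥ 320: 375 ≥ 320 is true
  world rank between 630 and 6549: 11396 in [630, 6549] is false
  represents host nation: yes → true
  rating ≤ 2436: 2749 ≤ 2436 is false
  entry fee paid: no → false
Combine:
[1.1] exactly-one(true, false) = true
[1.2.2] true AND true = true
[1.2] false AND true = false
[1.3.1] false AND true = false
[1.3] NOT false = true
[1] true AND false AND true = false
[2] false → false (antecedent false ⇒ implication holds) = true
[root] false AND true = false
Overall: false → eliminated

Eliminated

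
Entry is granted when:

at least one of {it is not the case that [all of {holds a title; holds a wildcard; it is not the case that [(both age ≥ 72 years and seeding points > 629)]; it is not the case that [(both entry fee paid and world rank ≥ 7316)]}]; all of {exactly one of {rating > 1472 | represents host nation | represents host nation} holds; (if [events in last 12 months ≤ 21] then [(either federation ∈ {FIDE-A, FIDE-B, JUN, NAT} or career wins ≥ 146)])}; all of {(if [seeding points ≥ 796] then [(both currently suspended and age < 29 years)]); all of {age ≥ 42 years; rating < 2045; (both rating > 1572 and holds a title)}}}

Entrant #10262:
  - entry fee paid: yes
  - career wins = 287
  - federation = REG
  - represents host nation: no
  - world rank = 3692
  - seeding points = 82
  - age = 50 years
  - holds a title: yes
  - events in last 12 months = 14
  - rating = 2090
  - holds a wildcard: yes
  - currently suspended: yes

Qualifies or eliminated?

Qualifies

Atomic conditions:
  holds a title: yes → true
  holds a wildcard: yes → true
  age ≥ 72 years: 50 ≥ 72 is false
  seeding points > 629: 82 > 629 is false
  entry fee paid: yes → true
  world rank ≥ 7316: 3692 ≥ 7316 is false
  rating > 1472: 2090 > 1472 is true
  represents host nation: no → false
  events in last 12 months ≤ 21: 14 ≤ 21 is true
  federation ∈ {FIDE-A, FIDE-B, JUN, NAT}: REG is not in the set → false
  career wins ≥ 146: 287 ≥ 146 is true
  seeding points ≥ 796: 82 ≥ 796 is false
  currently suspended: yes → true
  age < 29 years: 50 < 29 is false
  age ≥ 42 years: 50 ≥ 42 is true
  rating < 2045: 2090 < 2045 is false
  rating > 1572: 2090 > 1572 is true
Combine:
[1.1.3.1] false AND false = false
[1.1.3] NOT false = true
[1.1.4.1] true AND false = false
[1.1.4] NOT false = true
[1.1] true AND true AND true AND true = true
[1] NOT true = false
[2.1] exactly-one(true, false, false) = true
[2.2.2] false OR true = true
[2.2] true → true = true
[2] true AND true = true
[3.1.2] true AND false = false
[3.1] false → false (antecedent false ⇒ implication holds) = true
[3.2.3] true AND true = true
[3.2] true AND false AND true = false
[3] true AND false = false
[root] false OR true OR false = true
Overall: true → qualifies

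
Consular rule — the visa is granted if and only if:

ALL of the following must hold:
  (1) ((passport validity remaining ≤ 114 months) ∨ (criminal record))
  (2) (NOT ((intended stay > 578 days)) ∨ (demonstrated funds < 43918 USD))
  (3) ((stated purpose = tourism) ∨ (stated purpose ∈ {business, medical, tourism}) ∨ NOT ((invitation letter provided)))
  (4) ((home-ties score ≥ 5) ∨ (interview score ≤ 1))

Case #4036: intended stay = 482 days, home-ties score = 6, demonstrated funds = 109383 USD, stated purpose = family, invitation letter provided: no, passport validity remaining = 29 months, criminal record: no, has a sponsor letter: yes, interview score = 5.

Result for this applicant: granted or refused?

Atomic conditions:
  passport validity remaining ≤ 114 months: 29 ≤ 114 is true
  criminal record: no → false
  intended stay > 578 days: 482 > 578 is false
  demonstrated funds < 43918 USD: 109383 < 43918 is false
  stated purpose = tourism: family == tourism is false
  stated purpose ∈ {business, medical, tourism}: family is not in the set → false
  invitation letter provided: no → false
  home-ties score ≥ 5: 6 ≥ 5 is true
  interview score ≤ 1: 5 ≤ 1 is false
Combine:
[1] true OR false = true
[2.1] NOT false = true
[2] true OR false = true
[3.3] NOT false = true
[3] false OR false OR true = true
[4] true OR false = true
[root] true AND true AND true AND true = true
Overall: true → granted

Granted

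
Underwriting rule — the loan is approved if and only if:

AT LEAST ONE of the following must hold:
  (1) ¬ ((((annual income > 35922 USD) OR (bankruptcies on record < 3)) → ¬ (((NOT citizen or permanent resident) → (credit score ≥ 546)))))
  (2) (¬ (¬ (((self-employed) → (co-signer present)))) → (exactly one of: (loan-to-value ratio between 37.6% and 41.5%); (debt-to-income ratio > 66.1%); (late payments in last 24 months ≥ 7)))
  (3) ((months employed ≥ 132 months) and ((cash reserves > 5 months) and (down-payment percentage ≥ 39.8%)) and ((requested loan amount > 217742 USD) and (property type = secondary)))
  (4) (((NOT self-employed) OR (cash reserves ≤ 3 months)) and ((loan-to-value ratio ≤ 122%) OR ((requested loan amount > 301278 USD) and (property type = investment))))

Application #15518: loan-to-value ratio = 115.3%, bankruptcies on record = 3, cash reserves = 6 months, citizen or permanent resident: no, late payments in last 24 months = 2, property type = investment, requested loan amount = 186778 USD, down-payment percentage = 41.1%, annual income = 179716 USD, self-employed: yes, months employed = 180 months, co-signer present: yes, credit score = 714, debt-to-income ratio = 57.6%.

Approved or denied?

Atomic conditions:
  annual income > 35922 USD: 179716 > 35922 is true
  bankruptcies on record < 3: 3 < 3 is false
  NOT citizen or permanent resident: no → true
  credit score ≥ 546: 714 ≥ 546 is true
  self-employed: yes → true
  co-signer present: yes → true
  loan-to-value ratio between 37.6% and 41.5%: 115.3 in [37.6, 41.5] is false
  debt-to-income ratio > 66.1%: 57.6 > 66.1 is false
  late payments in last 24 months ≥ 7: 2 ≥ 7 is false
  months employed ≥ 132 months: 180 ≥ 132 is true
  cash reserves > 5 months: 6 > 5 is true
  down-payment percentage ≥ 39.8%: 41.1 ≥ 39.8 is true
  requested loan amount > 217742 USD: 186778 > 217742 is false
  property type = secondary: investment == secondary is false
  NOT self-employed: yes → false
  cash reserves ≤ 3 months: 6 ≤ 3 is false
  loan-to-value ratio ≤ 122%: 115.3 ≤ 122 is true
  requested loan amount > 301278 USD: 186778 > 301278 is false
  property type = investment: investment == investment is true
Combine:
[1.1.1] true OR false = true
[1.1.2.1] true → true = true
[1.1.2] NOT true = false
[1.1] true → false = false
[1] NOT false = true
[2.1.1.1] true → true = true
[2.1.1] NOT true = false
[2.1] NOT false = true
[2.2] exactly-one(false, false, false) = false
[2] true → false = false
[3.2] true AND true = true
[3.3] false AND false = false
[3] true AND true AND false = false
[4.1] false OR false = false
[4.2.2] false AND true = false
[4.2] true OR false = true
[4] false AND true = false
[root] true OR false OR false OR false = true
Overall: true → approved

Approved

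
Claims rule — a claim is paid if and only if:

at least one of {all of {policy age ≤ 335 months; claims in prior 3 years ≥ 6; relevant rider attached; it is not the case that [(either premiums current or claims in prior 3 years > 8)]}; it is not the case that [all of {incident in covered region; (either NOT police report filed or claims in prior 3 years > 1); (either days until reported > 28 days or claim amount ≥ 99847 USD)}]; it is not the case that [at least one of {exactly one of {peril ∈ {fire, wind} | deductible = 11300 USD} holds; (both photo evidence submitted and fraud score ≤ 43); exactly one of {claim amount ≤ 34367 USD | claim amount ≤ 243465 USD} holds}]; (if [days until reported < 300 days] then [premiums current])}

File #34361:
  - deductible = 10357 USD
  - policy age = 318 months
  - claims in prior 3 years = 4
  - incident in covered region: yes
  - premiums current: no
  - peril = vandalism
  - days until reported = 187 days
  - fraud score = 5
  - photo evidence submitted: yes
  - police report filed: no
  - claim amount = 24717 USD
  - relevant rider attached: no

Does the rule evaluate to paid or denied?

Atomic conditions:
  policy age ≤ 335 months: 318 ≤ 335 is true
  claims in prior 3 years ≥ 6: 4 ≥ 6 is false
  relevant rider attached: no → false
  premiums current: no → false
  claims in prior 3 years > 8: 4 > 8 is false
  incident in covered region: yes → true
  NOT police report filed: no → true
  claims in prior 3 years > 1: 4 > 1 is true
  days until reported > 28 days: 187 > 28 is true
  claim amount ≥ 99847 USD: 24717 ≥ 99847 is false
  peril ∈ {fire, wind}: vandalism is not in the set → false
  deductible = 11300 USD: 10357 == 11300 is false
  photo evidence submitted: yes → true
  fraud score ≤ 43: 5 ≤ 43 is true
  claim amount ≤ 34367 USD: 24717 ≤ 34367 is true
  claim amount ≤ 243465 USD: 24717 ≤ 243465 is true
  days until reported < 300 days: 187 < 300 is true
Combine:
[1.4.1] false OR false = false
[1.4] NOT false = true
[1] true AND false AND false AND true = false
[2.1.2] true OR true = true
[2.1.3] true OR false = true
[2.1] true AND true AND true = true
[2] NOT true = false
[3.1.1] exactly-one(false, false) = false
[3.1.2] true AND true = true
[3.1.3] exactly-one(true, true) = false
[3.1] false OR true OR false = true
[3] NOT true = false
[4] true → false = false
[root] false OR false OR false OR false = false
Overall: false → denied

Denied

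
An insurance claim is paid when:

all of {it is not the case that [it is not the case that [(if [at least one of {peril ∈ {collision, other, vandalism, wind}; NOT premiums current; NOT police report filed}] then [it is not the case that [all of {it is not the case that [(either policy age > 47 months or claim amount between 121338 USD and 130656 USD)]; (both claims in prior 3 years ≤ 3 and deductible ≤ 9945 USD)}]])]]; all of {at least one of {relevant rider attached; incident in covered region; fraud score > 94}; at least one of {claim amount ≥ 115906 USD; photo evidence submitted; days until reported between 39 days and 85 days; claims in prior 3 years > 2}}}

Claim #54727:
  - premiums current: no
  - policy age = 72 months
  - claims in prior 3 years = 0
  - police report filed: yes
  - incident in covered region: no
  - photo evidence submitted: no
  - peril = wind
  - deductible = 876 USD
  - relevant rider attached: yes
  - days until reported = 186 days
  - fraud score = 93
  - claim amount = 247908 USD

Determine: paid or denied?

Atomic conditions:
  peril ∈ {collision, other, vandalism, wind}: wind is in the set → true
  NOT premiums current: no → true
  NOT police report filed: yes → false
  policy age > 47 months: 72 > 47 is true
  claim amount between 121338 USD and 130656 USD: 247908 in [121338, 130656] is false
  claims in prior 3 years ≤ 3: 0 ≤ 3 is true
  deductible ≤ 9945 USD: 876 ≤ 9945 is true
  relevant rider attached: yes → true
  incident in covered region: no → false
  fraud score > 94: 93 > 94 is false
  claim amount ≥ 115906 USD: 247908 ≥ 115906 is true
  photo evidence submitted: no → false
  days until reported between 39 days and 85 days: 186 in [39, 85] is false
  claims in prior 3 years > 2: 0 > 2 is false
Combine:
[1.1.1.1] true OR true OR false = true
[1.1.1.2.1.1.1] true OR false = true
[1.1.1.2.1.1] NOT true = false
[1.1.1.2.1.2] true AND true = true
[1.1.1.2.1] false AND true = false
[1.1.1.2] NOT false = true
[1.1.1] true → true = true
[1.1] NOT true = false
[1] NOT false = true
[2.1] true OR false OR false = true
[2.2] true OR false OR false OR false = true
[2] true AND true = true
[root] true AND true = true
Overall: true → paid

Paid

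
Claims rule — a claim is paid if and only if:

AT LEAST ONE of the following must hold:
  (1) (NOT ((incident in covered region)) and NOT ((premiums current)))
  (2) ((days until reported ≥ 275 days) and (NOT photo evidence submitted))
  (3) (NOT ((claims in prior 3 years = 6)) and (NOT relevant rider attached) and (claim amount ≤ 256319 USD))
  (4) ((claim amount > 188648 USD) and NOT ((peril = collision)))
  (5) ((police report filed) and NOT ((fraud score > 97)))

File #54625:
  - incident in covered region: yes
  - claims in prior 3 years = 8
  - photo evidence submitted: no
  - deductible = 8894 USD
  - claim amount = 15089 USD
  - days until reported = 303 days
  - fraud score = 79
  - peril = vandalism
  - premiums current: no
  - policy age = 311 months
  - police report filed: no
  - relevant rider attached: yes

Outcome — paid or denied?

Atomic conditions:
  incident in covered region: yes → true
  premiums current: no → false
  days until reported ≥ 275 days: 303 ≥ 275 is true
  NOT photo evidence submitted: no → true
  claims in prior 3 years = 6: 8 == 6 is false
  NOT relevant rider attached: yes → false
  claim amount ≤ 256319 USD: 15089 ≤ 256319 is true
  claim amount > 188648 USD: 15089 > 188648 is false
  peril = collision: vandalism == collision is false
  police report filed: no → false
  fraud score > 97: 79 > 97 is false
Combine:
[1.1] NOT true = false
[1.2] NOT false = true
[1] false AND true = false
[2] true AND true = true
[3.1] NOT false = true
[3] true AND false AND true = false
[4.2] NOT false = true
[4] false AND true = false
[5.2] NOT false = true
[5] false AND true = false
[root] false OR true OR false OR false OR false = true
Overall: true → paid

Paid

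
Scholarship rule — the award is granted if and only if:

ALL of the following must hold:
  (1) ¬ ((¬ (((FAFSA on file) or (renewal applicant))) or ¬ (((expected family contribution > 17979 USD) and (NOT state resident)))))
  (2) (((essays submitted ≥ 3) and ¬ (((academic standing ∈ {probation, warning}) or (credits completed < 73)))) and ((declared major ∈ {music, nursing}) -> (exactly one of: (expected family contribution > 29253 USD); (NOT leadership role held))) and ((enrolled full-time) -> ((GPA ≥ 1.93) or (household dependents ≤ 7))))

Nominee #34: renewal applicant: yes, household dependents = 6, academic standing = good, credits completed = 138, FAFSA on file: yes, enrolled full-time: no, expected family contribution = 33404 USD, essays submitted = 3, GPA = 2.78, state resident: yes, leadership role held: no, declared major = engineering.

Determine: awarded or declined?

Atomic conditions:
  FAFSA on file: yes → true
  renewal applicant: yes → true
  expected family contribution > 17979 USD: 33404 > 17979 is true
  NOT state resident: yes → false
  essays submitted ≥ 3: 3 ≥ 3 is true
  academic standing ∈ {probation, warning}: good is not in the set → false
  credits completed < 73: 138 < 73 is false
  declared major ∈ {music, nursing}: engineering is not in the set → false
  expected family contribution > 29253 USD: 33404 > 29253 is true
  NOT leadership role held: no → true
  enrolled full-time: no → false
  GPA ≥ 1.93: 2.78 ≥ 1.93 is true
  household dependents ≤ 7: 6 ≤ 7 is true
Combine:
[1.1.1.1] true OR true = true
[1.1.1] NOT true = false
[1.1.2.1] true AND false = false
[1.1.2] NOT false = true
[1.1] false OR true = true
[1] NOT true = false
[2.1.2.1] false OR false = false
[2.1.2] NOT false = true
[2.1] true AND true = true
[2.2.2] exactly-one(true, true) = false
[2.2] false → false (antecedent false ⇒ implication holds) = true
[2.3.2] true OR true = true
[2.3] false → true (antecedent false ⇒ implication holds) = true
[2] true AND true AND true = true
[root] false AND true = false
Overall: false → declined

Declined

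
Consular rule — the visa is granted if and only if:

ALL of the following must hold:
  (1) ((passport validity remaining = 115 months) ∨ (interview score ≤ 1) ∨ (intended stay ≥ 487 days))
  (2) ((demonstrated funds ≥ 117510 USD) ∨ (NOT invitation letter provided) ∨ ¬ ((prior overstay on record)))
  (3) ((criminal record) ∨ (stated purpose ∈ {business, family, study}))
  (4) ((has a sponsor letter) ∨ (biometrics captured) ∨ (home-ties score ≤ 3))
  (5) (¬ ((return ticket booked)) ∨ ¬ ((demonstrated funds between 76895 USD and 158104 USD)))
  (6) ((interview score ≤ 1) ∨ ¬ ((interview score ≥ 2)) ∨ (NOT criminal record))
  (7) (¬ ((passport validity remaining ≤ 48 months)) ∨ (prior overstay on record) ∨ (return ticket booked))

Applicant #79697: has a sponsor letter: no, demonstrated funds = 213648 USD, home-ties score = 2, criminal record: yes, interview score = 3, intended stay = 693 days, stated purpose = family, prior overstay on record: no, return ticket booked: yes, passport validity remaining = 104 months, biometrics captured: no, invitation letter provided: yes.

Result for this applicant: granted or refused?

Atomic conditions:
  passport validity remaining = 115 months: 104 == 115 is false
  interview score ≤ 1: 3 ≤ 1 is false
  intended stay ≥ 487 days: 693 ≥ 487 is true
  demonstrated funds ≥ 117510 USD: 213648 ≥ 117510 is true
  NOT invitation letter provided: yes → false
  prior overstay on record: no → false
  criminal record: yes → true
  stated purpose ∈ {business, family, study}: family is in the set → true
  has a sponsor letter: no → false
  biometrics captured: no → false
  home-ties score ≤ 3: 2 ≤ 3 is true
  return ticket booked: yes → true
  demonstrated funds between 76895 USD and 158104 USD: 213648 in [76895, 158104] is false
  interview score ≥ 2: 3 ≥ 2 is true
  NOT criminal record: yes → false
  passport validity remaining ≤ 48 months: 104 ≤ 48 is false
Combine:
[1] false OR false OR true = true
[2.3] NOT false = true
[2] true OR false OR true = true
[3] true OR true = true
[4] false OR false OR true = true
[5.1] NOT true = false
[5.2] NOT false = true
[5] false OR true = true
[6.2] NOT true = false
[6] false OR false OR false = false
[7.1] NOT false = true
[7] true OR false OR true = true
[root] true AND true AND true AND true AND true AND false AND true = false
Overall: false → refused

Refused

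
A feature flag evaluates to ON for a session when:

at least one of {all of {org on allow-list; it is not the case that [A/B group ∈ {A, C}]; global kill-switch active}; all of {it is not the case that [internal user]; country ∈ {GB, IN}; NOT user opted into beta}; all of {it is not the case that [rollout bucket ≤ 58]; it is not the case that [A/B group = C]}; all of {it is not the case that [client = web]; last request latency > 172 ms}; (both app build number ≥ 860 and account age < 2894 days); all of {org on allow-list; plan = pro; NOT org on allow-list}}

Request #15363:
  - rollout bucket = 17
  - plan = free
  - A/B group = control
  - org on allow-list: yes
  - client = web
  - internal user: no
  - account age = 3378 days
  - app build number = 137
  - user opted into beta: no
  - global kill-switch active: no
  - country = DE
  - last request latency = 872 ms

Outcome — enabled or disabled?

Atomic conditions:
  org on allow-list: yes → true
  A/B group ∈ {A, C}: control is not in the set → false
  global kill-switch active: no → false
  internal user: no → false
  country ∈ {GB, IN}: DE is not in the set → false
  NOT user opted into beta: no → true
  rollout bucket ≤ 58: 17 ≤ 58 is true
  A/B group = C: control == C is false
  client = web: web == web is true
  last request latency > 172 ms: 872 > 172 is true
  app build number ≥ 860: 137 ≥ 860 is false
  account age < 2894 days: 3378 < 2894 is false
  plan = pro: free == pro is false
  NOT org on allow-list: yes → false
Combine:
[1.2] NOT false = true
[1] true AND true AND false = false
[2.1] NOT false = true
[2] true AND false AND true = false
[3.1] NOT true = false
[3.2] NOT false = true
[3] false AND true = false
[4.1] NOT true = false
[4] false AND true = false
[5] false AND false = false
[6] true AND false AND false = false
[root] false OR false OR false OR false OR false OR false = false
Overall: false → disabled

Disabled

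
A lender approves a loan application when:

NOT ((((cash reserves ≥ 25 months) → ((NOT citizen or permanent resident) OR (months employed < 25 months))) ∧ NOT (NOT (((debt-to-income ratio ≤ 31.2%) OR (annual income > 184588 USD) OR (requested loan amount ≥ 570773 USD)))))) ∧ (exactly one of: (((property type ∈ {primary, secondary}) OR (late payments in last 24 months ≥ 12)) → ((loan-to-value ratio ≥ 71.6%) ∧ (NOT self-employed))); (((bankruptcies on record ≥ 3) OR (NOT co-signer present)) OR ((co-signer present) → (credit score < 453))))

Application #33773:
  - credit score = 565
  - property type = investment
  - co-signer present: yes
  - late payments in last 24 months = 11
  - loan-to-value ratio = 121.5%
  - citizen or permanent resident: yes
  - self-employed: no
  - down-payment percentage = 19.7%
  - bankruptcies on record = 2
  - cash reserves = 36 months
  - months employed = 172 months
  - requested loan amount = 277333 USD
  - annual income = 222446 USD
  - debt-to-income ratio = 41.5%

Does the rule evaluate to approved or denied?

Approved

Atomic conditions:
  cash reserves ≥ 25 months: 36 ≥ 25 is true
  NOT citizen or permanent resident: yes → false
  months employed < 25 months: 172 < 25 is false
  debt-to-income ratio ≤ 31.2%: 41.5 ≤ 31.2 is false
  annual income > 184588 USD: 222446 > 184588 is true
  requested loan amount ≥ 570773 USD: 277333 ≥ 570773 is false
  property type ∈ {primary, secondary}: investment is not in the set → false
  late payments in last 24 months ≥ 12: 11 ≥ 12 is false
  loan-to-value ratio ≥ 71.6%: 121.5 ≥ 71.6 is true
  NOT self-employed: no → true
  bankruptcies on record ≥ 3: 2 ≥ 3 is false
  NOT co-signer present: yes → false
  co-signer present: yes → true
  credit score < 453: 565 < 453 is false
Combine:
[1.1.1.2] false OR false = false
[1.1.1] true → false = false
[1.1.2.1.1] false OR true OR false = true
[1.1.2.1] NOT true = false
[1.1.2] NOT false = true
[1.1] false AND true = false
[1] NOT false = true
[2.1.1] false OR false = false
[2.1.2] true AND true = true
[2.1] false → true (antecedent false ⇒ implication holds) = true
[2.2.1] false OR false = false
[2.2.2] true → false = false
[2.2] false OR false = false
[2] exactly-one(true, false) = true
[root] true AND true = true
Overall: true → approved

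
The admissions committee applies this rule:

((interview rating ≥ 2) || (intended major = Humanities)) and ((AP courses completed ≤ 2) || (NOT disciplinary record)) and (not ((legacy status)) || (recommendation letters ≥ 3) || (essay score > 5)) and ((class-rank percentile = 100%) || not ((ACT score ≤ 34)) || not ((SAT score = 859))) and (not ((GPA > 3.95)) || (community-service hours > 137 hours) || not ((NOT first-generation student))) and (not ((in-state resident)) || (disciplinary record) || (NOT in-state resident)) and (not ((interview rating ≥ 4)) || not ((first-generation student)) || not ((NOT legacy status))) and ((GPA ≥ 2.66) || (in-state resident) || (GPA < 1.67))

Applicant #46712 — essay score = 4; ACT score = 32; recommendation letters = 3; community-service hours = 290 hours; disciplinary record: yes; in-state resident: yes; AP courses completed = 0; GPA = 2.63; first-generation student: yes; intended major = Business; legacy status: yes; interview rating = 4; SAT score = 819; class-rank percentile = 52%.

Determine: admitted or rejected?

Atomic conditions:
  interview rating ≥ 2: 4 ≥ 2 is true
  intended major = Humanities: Business == Humanities is false
  AP courses completed ≤ 2: 0 ≤ 2 is true
  NOT disciplinary record: yes → false
  legacy status: yes → true
  recommendation letters ≥ 3: 3 ≥ 3 is true
  essay score > 5: 4 > 5 is false
  class-rank percentile = 100%: 52 == 100 is false
  ACT score ≤ 34: 32 ≤ 34 is true
  SAT score = 859: 819 == 859 is false
  GPA > 3.95: 2.63 > 3.95 is false
  community-service hours > 137 hours: 290 > 137 is true
  NOT first-generation student: yes → false
  in-state resident: yes → true
  disciplinary record: yes → true
  NOT in-state resident: yes → false
  interview rating ≥ 4: 4 ≥ 4 is true
  first-generation student: yes → true
  NOT legacy status: yes → false
  GPA ≥ 2.66: 2.63 ≥ 2.66 is false
  GPA < 1.67: 2.63 < 1.67 is false
Combine:
[1] true OR false = true
[2] true OR false = true
[3.1] NOT true = false
[3] false OR true OR false = true
[4.2] NOT true = false
[4.3] NOT false = true
[4] false OR false OR true = true
[5.1] NOT false = true
[5.3] NOT false = true
[5] true OR true OR true = true
[6.1] NOT true = false
[6] false OR true OR false = true
[7.1] NOT true = false
[7.2] NOT true = false
[7.3] NOT false = true
[7] false OR false OR true = true
[8] false OR true OR false = true
[root] true AND true AND true AND true AND true AND true AND true AND true = true
Overall: true → admitted

Admitted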